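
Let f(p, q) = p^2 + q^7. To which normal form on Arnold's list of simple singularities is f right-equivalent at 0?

A_{6}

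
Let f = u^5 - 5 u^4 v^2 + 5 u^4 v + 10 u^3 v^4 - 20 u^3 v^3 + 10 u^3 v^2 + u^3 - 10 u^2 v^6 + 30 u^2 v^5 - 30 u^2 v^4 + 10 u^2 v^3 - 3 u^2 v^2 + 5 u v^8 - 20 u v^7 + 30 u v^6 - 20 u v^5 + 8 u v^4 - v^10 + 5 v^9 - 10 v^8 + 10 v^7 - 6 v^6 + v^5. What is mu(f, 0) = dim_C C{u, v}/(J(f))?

8

The Hessian of f at 0 has rank 0. Corank 2; j^3 = u^3 is a perfect cube, so E-series; the 5-jet and mu = 8 give E_8.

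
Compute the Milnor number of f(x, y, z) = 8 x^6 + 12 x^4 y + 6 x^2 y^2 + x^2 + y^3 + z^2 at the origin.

2

The Hessian of f at 0 is [[2, 0, 0], [0, 0, 0], [0, 0, 2]] with rank 2, so corank 1. A Groebner basis of the Jacobian ideal J(f) in C{x,y,z} is {y^2, x, z}; counting standard monomials gives mu = 2. Corank 1: A-series; mu = 2 gives A_2.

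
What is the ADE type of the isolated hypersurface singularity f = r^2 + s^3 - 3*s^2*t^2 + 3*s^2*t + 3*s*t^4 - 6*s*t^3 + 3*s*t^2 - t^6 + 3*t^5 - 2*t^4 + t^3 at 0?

E_6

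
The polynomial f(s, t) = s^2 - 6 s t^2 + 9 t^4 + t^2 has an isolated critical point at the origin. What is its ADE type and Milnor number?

Type A1, Milnor number mu = 1.

The Hessian of f at 0 is [[2, 0], [0, 2]] with rank 2, so corank 0. A Groebner basis of the Jacobian ideal J(f) in C{s,t} is {s, t}; counting standard monomials gives mu = 1. Corank 0: nondegenerate Morse point, so A_1.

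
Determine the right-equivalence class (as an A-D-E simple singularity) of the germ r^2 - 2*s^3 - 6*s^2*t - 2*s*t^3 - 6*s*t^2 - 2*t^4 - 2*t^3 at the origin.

The Hessian of f at 0 has rank 1. Corank 2; j^3 = -2*(s + t)^3 is a perfect cube, so E-series; the 4-jet and mu = 7 give E_7.

E_{7}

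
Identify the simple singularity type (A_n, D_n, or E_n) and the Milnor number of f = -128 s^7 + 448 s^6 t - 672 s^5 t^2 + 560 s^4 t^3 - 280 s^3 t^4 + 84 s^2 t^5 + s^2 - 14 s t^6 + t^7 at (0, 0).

Type A_6, Milnor number mu = 6.

The Hessian of f at 0 has rank 1. Corank 1: A-series; mu = 6 gives A_6.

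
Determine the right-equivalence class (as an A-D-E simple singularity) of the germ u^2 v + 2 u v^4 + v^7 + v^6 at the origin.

D_{7}

The Hessian of f at 0 has rank 0. Corank 2; j^3 = u^2*v has shape L^2 M (L != M), so D-series; mu = 7 gives D_7.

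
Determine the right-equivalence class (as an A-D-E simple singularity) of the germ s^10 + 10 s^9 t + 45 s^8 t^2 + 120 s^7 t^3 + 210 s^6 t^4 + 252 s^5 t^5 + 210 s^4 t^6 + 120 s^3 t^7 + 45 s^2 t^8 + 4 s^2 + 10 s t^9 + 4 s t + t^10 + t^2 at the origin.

A_{9}

The Hessian of f at 0 is [[8, 4], [4, 2]] with rank 1, so corank 1. A Groebner basis of the Jacobian ideal J(f) in C{s,t} is {t^9, s + t/2}; counting standard monomials gives mu = 9. Corank 1: A-series; mu = 9 gives A_9.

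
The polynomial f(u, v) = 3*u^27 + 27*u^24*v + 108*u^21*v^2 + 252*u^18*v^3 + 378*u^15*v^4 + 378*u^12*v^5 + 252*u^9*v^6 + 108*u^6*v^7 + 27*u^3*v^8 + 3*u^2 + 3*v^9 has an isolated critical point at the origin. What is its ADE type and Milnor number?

Type A8, Milnor number mu = 8.

The Hessian of f at 0 has rank 1. Corank 1: A-series; mu = 8 gives A_8.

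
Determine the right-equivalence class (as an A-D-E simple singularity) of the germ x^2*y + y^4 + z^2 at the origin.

The Hessian of f at 0 has rank 1. Corank 2; j^3 = x^2*y has shape L^2 M (L != M), so D-series; mu = 5 gives D_5.

D5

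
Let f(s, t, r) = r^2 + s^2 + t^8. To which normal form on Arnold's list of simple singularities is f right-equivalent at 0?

The Hessian of f at 0 has rank 2. Corank 1: A-series; mu = 7 gives A_7.

A_{7}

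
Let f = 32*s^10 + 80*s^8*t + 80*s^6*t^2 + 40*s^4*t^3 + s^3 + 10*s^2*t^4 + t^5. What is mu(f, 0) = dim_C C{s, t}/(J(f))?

8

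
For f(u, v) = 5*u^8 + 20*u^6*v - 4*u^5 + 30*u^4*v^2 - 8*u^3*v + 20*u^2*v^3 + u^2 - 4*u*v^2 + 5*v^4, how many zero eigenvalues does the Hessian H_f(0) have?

1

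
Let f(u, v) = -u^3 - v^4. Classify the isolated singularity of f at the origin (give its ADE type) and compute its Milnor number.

Type E6, Milnor number mu = 6.

The Hessian of f at 0 is [[0, 0], [0, 0]] with rank 0, so corank 2. A Groebner basis of the Jacobian ideal J(f) in C{u,v} is {v^3, u^2}; counting standard monomials gives mu = 6. Corank 2; j^3 = -u^3 is a perfect cube, so E-series; the 4-jet and mu = 6 give E_6.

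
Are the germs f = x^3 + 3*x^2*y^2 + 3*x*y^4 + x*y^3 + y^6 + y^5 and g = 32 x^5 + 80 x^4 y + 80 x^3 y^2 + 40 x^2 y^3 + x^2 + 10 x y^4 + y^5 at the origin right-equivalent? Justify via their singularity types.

No.

The Hessian of f at 0 is [[0, 0], [0, 0]] with rank 0, so corank 2. A Groebner basis of the Jacobian ideal J(f) in C{x,y} is {-x^2 + y^4 - y^3/3, x^3, x^2*y + x^2/3 + y^3/9, x^2 + x*y^2 + y^3/3}; counting standard monomials gives mu = 7. Corank 2; j^3 = x^3 is a perfect cube, so E-series; the 4-jet and mu = 7 give E_7. The Hessian of g at 0 is [[2, 0], [0, 0]] with rank 1, so corank 1. A Groebner basis of the Jacobian ideal J(g) in C{x,y} is {y^4, x}; counting standard monomials gives mu = 4. Corank 1: A-series; mu = 4 gives A_4. f is E_7 but g is A_4, hence not right-equivalent.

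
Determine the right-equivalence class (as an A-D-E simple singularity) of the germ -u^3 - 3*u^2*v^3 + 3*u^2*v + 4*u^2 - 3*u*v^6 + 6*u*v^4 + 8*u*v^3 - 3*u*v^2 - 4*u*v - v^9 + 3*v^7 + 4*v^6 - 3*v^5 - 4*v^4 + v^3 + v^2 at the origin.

The Hessian of f at 0 has rank 1. Corank 1: A-series; mu = 2 gives A_2.

A_2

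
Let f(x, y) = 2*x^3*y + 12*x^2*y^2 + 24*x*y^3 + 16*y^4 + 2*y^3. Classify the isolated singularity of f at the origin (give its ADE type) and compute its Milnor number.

The Hessian of f at 0 is [[0, 0], [0, 0]] with rank 0, so corank 2. A Groebner basis of the Jacobian ideal J(f) in C{x,y} is {x^3 - 12*x*y^2 + 3*y^2, x^2*y + 4*x*y^2, y^3}; counting standard monomials gives mu = 7. Corank 2; j^3 = 2*y^3 is a perfect cube, so E-series; the 4-jet and mu = 7 give E_7.

Type E_{7}, Milnor number mu = 7.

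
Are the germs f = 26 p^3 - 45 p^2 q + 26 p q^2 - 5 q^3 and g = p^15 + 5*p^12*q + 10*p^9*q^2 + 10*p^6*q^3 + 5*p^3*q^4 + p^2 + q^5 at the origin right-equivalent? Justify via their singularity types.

The Hessian of f at 0 is [[0, 0], [0, 0]] with rank 0, so corank 2. A Groebner basis of the Jacobian ideal J(f) in C{p,q} is {q^3, p^2 + q^2/3, p*q}; counting standard monomials gives mu = 4. Corank 2; j^3 = (2*p - q)*(13*p^2 - 16*p*q + 5*q^2) splits into three distinct lines over C (the quadratic factor has nonzero discriminant), so D_4. The Hessian of g at 0 is [[2, 0], [0, 0]] with rank 1, so corank 1. A Groebner basis of the Jacobian ideal J(g) in C{p,q} is {q^4, p}; counting standard monomials gives mu = 4. Corank 1: A-series; mu = 4 gives A_4. f is D_4 but g is A_4, hence not right-equivalent.

No.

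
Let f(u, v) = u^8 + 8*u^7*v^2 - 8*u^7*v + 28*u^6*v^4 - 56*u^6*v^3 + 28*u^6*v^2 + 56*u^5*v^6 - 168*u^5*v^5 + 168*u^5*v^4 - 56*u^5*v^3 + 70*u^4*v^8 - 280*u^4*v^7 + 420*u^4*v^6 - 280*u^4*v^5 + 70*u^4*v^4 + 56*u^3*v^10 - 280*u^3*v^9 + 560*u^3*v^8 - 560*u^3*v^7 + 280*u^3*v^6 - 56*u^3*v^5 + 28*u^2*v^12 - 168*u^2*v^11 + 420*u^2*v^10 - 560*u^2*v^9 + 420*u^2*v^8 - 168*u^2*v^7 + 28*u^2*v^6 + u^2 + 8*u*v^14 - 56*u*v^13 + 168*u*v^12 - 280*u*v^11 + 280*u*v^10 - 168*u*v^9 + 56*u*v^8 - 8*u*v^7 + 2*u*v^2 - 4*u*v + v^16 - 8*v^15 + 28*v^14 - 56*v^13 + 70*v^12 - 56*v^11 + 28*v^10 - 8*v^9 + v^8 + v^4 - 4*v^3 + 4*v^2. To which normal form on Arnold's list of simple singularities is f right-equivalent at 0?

A7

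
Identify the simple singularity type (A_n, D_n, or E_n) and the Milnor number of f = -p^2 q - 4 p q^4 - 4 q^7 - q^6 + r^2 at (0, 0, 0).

Type D_7, Milnor number mu = 7.

The Hessian of f at 0 has rank 1. Corank 2; j^3 = -p^2*q has shape L^2 M (L != M), so D-series; mu = 7 gives D_7.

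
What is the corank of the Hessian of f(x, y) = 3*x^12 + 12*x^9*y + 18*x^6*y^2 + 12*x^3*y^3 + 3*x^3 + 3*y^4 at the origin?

2

The Hessian at 0 is [[0, 0], [0, 0]] of rank 0; hence corank 2.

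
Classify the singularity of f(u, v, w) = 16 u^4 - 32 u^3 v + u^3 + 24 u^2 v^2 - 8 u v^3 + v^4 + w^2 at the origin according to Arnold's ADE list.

The Hessian of f at 0 has rank 1. Corank 2; j^3 = u^3 is a perfect cube, so E-series; the 4-jet and mu = 6 give E_6.

E6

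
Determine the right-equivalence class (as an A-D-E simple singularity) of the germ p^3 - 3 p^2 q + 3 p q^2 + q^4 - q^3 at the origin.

E6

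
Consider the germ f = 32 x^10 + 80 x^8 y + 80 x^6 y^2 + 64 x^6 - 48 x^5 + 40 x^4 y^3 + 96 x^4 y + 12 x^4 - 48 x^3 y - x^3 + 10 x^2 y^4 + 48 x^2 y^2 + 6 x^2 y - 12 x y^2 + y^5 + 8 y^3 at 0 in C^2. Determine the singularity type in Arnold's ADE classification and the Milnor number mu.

The Hessian of f at 0 has rank 0. Corank 2; j^3 = -(x - 2*y)^3 is a perfect cube, so E-series; the 5-jet and mu = 8 give E_8.

Type E_{8}, Milnor number mu = 8.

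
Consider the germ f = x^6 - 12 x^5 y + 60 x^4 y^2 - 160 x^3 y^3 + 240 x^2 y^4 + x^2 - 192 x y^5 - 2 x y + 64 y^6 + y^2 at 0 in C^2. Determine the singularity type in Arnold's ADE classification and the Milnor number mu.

Type A_5, Milnor number mu = 5.

The Hessian of f at 0 has rank 1. Corank 1: A-series; mu = 5 gives A_5.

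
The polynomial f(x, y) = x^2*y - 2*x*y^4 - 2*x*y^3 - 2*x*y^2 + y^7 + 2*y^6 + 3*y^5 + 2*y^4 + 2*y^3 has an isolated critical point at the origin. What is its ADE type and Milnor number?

The Hessian of f at 0 has rank 0. Corank 2; j^3 = y*(x^2 - 2*x*y + 2*y^2) splits into three distinct lines over C (the quadratic factor has nonzero discriminant), so D_4.

Type D_{4}, Milnor number mu = 4.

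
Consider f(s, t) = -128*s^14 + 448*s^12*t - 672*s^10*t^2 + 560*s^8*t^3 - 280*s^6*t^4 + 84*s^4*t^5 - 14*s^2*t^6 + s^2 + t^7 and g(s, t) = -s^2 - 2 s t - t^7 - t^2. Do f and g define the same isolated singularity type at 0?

Yes.

The Hessian of f at 0 has rank 1. Corank 1: A-series; mu = 6 gives A_6. The Hessian of g at 0 has rank 1. Corank 1: A-series; mu = 6 gives A_6. Both have type A_6, hence right-equivalent.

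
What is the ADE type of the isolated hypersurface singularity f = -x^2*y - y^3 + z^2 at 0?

D_{4}

The Hessian of f at 0 is [[0, 0, 0], [0, 0, 0], [0, 0, 2]] with rank 1, so corank 2. A Groebner basis of the Jacobian ideal J(f) in C{x,y,z} is {y^3, x^2 + 3*y^2, x*y, z}; counting standard monomials gives mu = 4. Corank 2; j^3 = -y*(x^2 + y^2) splits into three distinct lines over C (the quadratic factor has nonzero discriminant), so D_4.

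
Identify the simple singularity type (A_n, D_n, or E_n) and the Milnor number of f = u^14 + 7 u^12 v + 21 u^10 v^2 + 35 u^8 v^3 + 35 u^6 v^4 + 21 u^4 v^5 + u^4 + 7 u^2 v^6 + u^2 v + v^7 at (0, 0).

Type D8, Milnor number mu = 8.

The Hessian of f at 0 has rank 0. Corank 2; j^3 = u^2*v has shape L^2 M (L != M), so D-series; mu = 8 gives D_8.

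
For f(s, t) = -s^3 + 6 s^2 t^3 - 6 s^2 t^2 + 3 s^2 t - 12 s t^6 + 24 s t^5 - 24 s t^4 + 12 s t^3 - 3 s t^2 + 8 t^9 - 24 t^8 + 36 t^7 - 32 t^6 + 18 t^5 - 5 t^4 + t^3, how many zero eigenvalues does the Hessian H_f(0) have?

2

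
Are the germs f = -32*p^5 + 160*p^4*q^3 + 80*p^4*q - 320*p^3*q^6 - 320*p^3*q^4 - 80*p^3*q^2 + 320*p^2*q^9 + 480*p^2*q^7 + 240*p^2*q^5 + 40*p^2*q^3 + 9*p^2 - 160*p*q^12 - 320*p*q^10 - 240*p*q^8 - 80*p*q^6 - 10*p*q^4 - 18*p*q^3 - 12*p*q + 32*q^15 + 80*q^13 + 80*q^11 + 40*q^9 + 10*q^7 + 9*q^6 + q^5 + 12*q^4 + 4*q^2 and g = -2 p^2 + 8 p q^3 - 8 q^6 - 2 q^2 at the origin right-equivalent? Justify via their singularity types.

The Hessian of f at 0 has rank 1. Corank 1: A-series; mu = 4 gives A_4. The Hessian of g at 0 has rank 2. Corank 0: nondegenerate Morse point, so A_1. f is A_4 but g is A_1, hence not right-equivalent.

No.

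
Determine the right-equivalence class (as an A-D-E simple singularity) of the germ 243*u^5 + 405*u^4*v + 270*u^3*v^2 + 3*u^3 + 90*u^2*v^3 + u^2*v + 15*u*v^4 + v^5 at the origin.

The Hessian of f at 0 has rank 0. Corank 2; j^3 = u^2*(3*u + v) has shape L^2 M (L != M), so D-series; mu = 6 gives D_6.

D6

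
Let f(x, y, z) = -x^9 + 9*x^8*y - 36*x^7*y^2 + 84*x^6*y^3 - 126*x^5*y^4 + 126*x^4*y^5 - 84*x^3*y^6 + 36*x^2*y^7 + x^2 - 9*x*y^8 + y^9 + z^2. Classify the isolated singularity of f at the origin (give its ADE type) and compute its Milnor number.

Type A_8, Milnor number mu = 8.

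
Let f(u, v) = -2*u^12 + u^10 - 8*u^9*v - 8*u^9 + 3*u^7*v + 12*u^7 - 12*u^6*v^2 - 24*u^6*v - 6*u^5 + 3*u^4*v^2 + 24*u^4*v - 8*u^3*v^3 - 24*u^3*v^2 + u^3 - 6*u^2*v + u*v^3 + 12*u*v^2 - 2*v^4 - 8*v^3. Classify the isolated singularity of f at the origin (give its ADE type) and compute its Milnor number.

Type E_{7}, Milnor number mu = 7.

The Hessian of f at 0 has rank 0. Corank 2; j^3 = (u - 2*v)^3 is a perfect cube, so E-series; the 4-jet and mu = 7 give E_7.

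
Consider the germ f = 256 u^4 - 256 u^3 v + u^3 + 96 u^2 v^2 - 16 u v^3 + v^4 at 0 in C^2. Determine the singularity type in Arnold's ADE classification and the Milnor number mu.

Type E_6, Milnor number mu = 6.

The Hessian of f at 0 has rank 0. Corank 2; j^3 = u^3 is a perfect cube, so E-series; the 4-jet and mu = 6 give E_6.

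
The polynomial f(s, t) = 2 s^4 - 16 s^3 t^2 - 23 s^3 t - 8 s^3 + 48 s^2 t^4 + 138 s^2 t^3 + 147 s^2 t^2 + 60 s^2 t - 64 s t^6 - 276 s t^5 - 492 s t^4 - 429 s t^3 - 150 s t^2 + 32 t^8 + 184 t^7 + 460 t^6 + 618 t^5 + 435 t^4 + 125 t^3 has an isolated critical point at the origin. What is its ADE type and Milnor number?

Type E7, Milnor number mu = 7.

The Hessian of f at 0 has rank 0. Corank 2; j^3 = -(2*s - 5*t)^3 is a perfect cube, so E-series; the 4-jet and mu = 7 give E_7.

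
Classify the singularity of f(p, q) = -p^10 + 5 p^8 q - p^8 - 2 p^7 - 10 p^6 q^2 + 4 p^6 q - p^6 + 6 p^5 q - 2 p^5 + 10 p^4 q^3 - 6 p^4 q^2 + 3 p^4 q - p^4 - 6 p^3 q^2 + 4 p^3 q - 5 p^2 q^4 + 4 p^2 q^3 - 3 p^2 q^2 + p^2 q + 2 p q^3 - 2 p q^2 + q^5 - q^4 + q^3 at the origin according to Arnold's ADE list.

D_{5}

The Hessian of f at 0 is [[0, 0], [0, 0]] with rank 0, so corank 2. A Groebner basis of the Jacobian ideal J(f) in C{p,q} is {p*q^2 + p*q/2 - q^2/2, p*q/2 + q^3 - q^2/2, p^2 - 4*p*q + 3*q^2}; counting standard monomials gives mu = 5. Corank 2; j^3 = q*(p - q)^2 has shape L^2 M (L != M), so D-series; mu = 5 gives D_5.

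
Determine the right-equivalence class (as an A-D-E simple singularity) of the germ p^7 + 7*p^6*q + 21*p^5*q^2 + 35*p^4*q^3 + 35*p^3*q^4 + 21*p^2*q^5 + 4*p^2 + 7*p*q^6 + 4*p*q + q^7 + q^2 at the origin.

A_{6}

The Hessian of f at 0 is [[8, 4], [4, 2]] with rank 1, so corank 1. A Groebner basis of the Jacobian ideal J(f) in C{p,q} is {q^6, p + q/2}; counting standard monomials gives mu = 6. Corank 1: A-series; mu = 6 gives A_6.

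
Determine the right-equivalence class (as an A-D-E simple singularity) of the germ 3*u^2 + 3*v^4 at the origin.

A_{3}

The Hessian of f at 0 is [[6, 0], [0, 0]] with rank 1, so corank 1. A Groebner basis of the Jacobian ideal J(f) in C{u,v} is {v^3, u}; counting standard monomials gives mu = 3. Corank 1: A-series; mu = 3 gives A_3.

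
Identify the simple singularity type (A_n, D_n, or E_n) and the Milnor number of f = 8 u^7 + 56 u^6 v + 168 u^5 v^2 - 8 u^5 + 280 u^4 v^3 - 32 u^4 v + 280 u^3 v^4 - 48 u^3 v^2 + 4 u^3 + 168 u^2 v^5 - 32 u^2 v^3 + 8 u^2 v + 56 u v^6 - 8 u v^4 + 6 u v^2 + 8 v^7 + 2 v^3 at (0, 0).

Type D4, Milnor number mu = 4.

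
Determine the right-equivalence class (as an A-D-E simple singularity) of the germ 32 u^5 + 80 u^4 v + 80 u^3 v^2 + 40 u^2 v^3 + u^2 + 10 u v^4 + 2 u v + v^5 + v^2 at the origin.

A_4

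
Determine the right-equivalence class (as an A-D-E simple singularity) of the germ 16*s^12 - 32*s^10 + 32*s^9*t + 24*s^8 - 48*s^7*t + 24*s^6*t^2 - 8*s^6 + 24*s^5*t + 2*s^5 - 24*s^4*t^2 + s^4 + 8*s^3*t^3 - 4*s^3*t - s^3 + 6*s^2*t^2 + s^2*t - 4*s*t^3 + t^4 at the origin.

D_5

The Hessian of f at 0 is [[0, 0], [0, 0]] with rank 0, so corank 2. A Groebner basis of the Jacobian ideal J(f) in C{s,t} is {s*t^2, s*t/4 + t^3, s^2 - s*t}; counting standard monomials gives mu = 5. Corank 2; j^3 = -s^2*(s - t) has shape L^2 M (L != M), so D-series; mu = 5 gives D_5.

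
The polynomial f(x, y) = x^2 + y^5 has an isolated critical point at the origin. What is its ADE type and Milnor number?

Type A_{4}, Milnor number mu = 4.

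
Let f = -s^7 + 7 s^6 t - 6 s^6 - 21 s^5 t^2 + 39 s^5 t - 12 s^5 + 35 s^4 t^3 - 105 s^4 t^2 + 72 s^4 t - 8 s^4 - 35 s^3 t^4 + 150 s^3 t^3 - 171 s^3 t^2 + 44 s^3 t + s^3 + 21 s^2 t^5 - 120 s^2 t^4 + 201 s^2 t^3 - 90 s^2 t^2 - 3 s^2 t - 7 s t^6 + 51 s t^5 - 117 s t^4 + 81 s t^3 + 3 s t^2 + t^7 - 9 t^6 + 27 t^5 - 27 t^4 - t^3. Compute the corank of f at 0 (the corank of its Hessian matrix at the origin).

Hessian at 0 has rank 0.

2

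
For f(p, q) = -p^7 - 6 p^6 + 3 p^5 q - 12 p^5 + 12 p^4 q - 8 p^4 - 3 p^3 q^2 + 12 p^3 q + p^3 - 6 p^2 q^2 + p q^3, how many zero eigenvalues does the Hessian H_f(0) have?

2

The Hessian at 0 is [[0, 0], [0, 0]] of rank 0; hence corank 2.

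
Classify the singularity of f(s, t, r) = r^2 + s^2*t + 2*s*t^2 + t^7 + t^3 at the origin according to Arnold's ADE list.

D_{8}

The Hessian of f at 0 has rank 1. Corank 2; j^3 = t*(s + t)^2 has shape L^2 M (L != M), so D-series; mu = 8 gives D_8.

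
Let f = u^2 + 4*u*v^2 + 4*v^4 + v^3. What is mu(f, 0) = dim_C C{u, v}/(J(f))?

The Hessian of f at 0 has rank 1. Corank 1: A-series; mu = 2 gives A_2.

2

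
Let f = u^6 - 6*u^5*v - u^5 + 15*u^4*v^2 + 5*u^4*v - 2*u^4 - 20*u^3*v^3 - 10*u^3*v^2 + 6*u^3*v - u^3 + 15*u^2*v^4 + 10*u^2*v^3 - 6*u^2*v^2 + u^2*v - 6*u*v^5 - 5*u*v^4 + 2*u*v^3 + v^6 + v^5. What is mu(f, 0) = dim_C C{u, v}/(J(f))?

7

The Hessian of f at 0 has rank 0. Corank 2; j^3 = -u^2*(u - v) has shape L^2 M (L != M), so D-series; mu = 7 gives D_7.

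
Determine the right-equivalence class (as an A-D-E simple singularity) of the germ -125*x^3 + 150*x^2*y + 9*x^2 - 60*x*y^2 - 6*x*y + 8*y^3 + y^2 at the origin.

A_2

The Hessian of f at 0 has rank 1. Corank 1: A-series; mu = 2 gives A_2.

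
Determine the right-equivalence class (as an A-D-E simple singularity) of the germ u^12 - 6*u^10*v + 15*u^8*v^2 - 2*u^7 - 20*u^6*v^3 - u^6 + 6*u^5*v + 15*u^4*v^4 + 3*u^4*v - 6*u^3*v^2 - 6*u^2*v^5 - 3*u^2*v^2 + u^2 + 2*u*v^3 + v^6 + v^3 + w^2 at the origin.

A_2

The Hessian of f at 0 is [[2, 0, 0], [0, 0, 0], [0, 0, 2]] with rank 2, so corank 1. A Groebner basis of the Jacobian ideal J(f) in C{u,v,w} is {v^2, u, w}; counting standard monomials gives mu = 2. Corank 1: A-series; mu = 2 gives A_2.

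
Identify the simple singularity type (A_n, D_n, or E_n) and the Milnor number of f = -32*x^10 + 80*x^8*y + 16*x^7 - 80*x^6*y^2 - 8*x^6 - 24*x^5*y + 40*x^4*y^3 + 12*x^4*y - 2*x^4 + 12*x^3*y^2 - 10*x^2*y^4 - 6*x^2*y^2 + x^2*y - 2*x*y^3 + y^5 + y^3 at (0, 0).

The Hessian of f at 0 has rank 0. Corank 2; j^3 = y*(x^2 + y^2) splits into three distinct lines over C (the quadratic factor has nonzero discriminant), so D_4.

Type D_{4}, Milnor number mu = 4.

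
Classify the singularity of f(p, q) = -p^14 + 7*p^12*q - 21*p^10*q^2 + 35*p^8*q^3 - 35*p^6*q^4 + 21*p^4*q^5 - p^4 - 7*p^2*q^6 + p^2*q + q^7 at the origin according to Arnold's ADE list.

The Hessian of f at 0 has rank 0. Corank 2; j^3 = p^2*q has shape L^2 M (L != M), so D-series; mu = 8 gives D_8.

D_8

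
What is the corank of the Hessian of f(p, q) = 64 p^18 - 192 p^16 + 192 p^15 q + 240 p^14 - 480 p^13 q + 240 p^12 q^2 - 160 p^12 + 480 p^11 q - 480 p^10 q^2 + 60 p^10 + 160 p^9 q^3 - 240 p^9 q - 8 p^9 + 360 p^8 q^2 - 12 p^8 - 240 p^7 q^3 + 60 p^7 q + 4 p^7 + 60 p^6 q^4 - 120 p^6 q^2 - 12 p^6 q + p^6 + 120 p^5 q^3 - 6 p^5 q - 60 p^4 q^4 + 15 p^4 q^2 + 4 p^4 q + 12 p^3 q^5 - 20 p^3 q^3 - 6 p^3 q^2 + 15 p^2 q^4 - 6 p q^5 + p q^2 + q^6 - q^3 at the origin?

2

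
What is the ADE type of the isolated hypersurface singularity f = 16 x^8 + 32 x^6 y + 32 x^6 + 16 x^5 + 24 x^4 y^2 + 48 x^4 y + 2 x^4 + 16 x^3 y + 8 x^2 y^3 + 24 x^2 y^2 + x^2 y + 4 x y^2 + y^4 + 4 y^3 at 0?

D5

The Hessian of f at 0 is [[0, 0], [0, 0]] with rank 0, so corank 2. A Groebner basis of the Jacobian ideal J(f) in C{x,y} is {x*y^2 - x*y/8 - y^2/4, x*y/16 + y^3 + y^2/8, x^2 + 15*x*y/4 + 7*y^2/2}; counting standard monomials gives mu = 5. Corank 2; j^3 = y*(x + 2*y)^2 has shape L^2 M (L != M), so D-series; mu = 5 gives D_5.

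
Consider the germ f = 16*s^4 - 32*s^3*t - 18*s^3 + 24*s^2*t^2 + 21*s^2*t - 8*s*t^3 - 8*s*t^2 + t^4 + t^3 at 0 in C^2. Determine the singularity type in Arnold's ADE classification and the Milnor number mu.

Type D_5, Milnor number mu = 5.

The Hessian of f at 0 has rank 0. Corank 2; j^3 = -(2*s - t)*(3*s - t)^2 has shape L^2 M (L != M), so D-series; mu = 5 gives D_5.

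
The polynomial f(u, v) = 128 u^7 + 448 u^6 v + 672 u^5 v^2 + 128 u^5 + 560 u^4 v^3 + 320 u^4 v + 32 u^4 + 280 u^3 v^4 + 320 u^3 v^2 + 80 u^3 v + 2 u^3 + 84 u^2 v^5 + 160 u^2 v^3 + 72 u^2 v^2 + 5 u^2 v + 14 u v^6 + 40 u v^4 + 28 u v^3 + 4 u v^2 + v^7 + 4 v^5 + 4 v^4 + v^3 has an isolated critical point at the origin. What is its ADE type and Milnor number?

The Hessian of f at 0 has rank 0. Corank 2; j^3 = (u + v)^2*(2*u + v) has shape L^2 M (L != M), so D-series; mu = 8 gives D_8.

Type D8, Milnor number mu = 8.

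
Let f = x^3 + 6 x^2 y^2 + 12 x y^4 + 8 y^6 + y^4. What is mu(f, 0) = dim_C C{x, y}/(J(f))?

6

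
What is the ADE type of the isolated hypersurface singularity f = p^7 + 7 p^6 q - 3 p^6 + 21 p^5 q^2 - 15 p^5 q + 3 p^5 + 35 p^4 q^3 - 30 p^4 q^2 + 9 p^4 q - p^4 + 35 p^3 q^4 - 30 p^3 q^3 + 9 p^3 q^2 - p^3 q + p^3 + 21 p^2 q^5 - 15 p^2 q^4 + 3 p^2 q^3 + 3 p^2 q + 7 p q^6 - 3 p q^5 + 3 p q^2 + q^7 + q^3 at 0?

E_7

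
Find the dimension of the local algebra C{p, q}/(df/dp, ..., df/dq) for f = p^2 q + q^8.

9

The Hessian of f at 0 has rank 0. Corank 2; j^3 = p^2*q has shape L^2 M (L != M), so D-series; mu = 9 gives D_9.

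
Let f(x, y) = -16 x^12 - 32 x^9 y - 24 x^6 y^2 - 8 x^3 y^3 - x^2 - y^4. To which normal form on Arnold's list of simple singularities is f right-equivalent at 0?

A_3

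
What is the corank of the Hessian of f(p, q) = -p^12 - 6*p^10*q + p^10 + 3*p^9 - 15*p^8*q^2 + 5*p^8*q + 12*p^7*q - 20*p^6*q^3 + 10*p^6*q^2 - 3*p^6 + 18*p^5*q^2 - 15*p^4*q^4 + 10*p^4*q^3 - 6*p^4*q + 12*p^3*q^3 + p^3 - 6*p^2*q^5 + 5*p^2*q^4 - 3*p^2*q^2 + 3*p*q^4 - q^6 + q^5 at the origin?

Hessian at 0 has rank 0.

2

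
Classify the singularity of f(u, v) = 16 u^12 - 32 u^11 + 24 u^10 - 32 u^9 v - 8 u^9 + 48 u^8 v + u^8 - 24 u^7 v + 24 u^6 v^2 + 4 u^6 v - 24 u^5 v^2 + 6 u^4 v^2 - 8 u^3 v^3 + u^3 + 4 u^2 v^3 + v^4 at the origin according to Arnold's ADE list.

The Hessian of f at 0 has rank 0. Corank 2; j^3 = u^3 is a perfect cube, so E-series; the 4-jet and mu = 6 give E_6.

E_6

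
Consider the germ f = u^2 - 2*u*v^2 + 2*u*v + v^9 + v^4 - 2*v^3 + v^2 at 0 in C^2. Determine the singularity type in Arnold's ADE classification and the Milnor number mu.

The Hessian of f at 0 has rank 1. Corank 1: A-series; mu = 8 gives A_8.

Type A_8, Milnor number mu = 8.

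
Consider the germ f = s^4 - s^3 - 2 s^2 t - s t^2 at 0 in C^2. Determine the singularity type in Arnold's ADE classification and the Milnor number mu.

The Hessian of f at 0 has rank 0. Corank 2; j^3 = -s*(s + t)^2 has shape L^2 M (L != M), so D-series; mu = 5 gives D_5.

Type D_{5}, Milnor number mu = 5.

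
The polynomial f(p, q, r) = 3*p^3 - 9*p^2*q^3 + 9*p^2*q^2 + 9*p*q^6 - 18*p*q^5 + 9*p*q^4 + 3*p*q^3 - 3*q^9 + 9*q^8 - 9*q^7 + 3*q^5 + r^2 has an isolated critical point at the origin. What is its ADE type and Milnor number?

Type E_{7}, Milnor number mu = 7.

The Hessian of f at 0 is [[0, 0, 0], [0, 0, 0], [0, 0, 2]] with rank 1, so corank 2. A Groebner basis of the Jacobian ideal J(f) in C{p,q,r} is {-p^2 + q^4 - q^3/3, p^3, p^2*q + p^2/3 + q^3/9, p^2 + p*q^2 + q^3/3, r}; counting standard monomials gives mu = 7. Corank 2; j^3 = 3*p^3 is a perfect cube, so E-series; the 4-jet and mu = 7 give E_7.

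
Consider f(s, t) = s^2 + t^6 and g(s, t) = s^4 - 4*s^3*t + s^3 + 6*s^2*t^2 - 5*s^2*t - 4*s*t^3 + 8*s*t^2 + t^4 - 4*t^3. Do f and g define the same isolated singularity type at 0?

No.

The Hessian of f at 0 is [[2, 0], [0, 0]] with rank 1, so corank 1. A Groebner basis of the Jacobian ideal J(f) in C{s,t} is {t^5, s}; counting standard monomials gives mu = 5. Corank 1: A-series; mu = 5 gives A_5. The Hessian of g at 0 is [[0, 0], [0, 0]] with rank 0, so corank 2. A Groebner basis of the Jacobian ideal J(g) in C{s,t} is {s*t^2 - s*t/2 + t^2, -s*t/4 + t^3 + t^2/2, s^2 - 3*s*t + 2*t^2}; counting standard monomials gives mu = 5. Corank 2; j^3 = (s - 2*t)^2*(s - t) has shape L^2 M (L != M), so D-series; mu = 5 gives D_5. f is A_5 but g is D_5, hence not right-equivalent.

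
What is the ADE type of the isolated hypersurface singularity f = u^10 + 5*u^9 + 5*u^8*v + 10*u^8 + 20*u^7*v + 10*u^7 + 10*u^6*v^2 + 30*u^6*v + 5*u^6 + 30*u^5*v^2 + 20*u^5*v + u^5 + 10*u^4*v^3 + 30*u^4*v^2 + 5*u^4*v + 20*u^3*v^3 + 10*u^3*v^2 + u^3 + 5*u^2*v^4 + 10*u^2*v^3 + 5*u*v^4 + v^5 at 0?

E_{8}

The Hessian of f at 0 is [[0, 0], [0, 0]] with rank 0, so corank 2. A Groebner basis of the Jacobian ideal J(f) in C{u,v} is {v^5, u*v^3 + v^4/4, u^2}; counting standard monomials gives mu = 8. Corank 2; j^3 = u^3 is a perfect cube, so E-series; the 5-jet and mu = 8 give E_8.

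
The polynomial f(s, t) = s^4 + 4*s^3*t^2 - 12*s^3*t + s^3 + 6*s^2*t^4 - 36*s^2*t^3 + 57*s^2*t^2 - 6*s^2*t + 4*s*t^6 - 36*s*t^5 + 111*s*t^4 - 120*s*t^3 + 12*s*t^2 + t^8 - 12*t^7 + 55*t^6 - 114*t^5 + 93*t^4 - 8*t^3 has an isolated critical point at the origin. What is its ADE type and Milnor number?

Type E_{6}, Milnor number mu = 6.

The Hessian of f at 0 has rank 0. Corank 2; j^3 = (s - 2*t)^3 is a perfect cube, so E-series; the 4-jet and mu = 6 give E_6.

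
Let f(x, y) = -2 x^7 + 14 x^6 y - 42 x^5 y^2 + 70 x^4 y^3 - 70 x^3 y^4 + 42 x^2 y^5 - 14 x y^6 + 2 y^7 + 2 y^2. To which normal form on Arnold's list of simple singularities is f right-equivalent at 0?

A_6

The Hessian of f at 0 is [[0, 0], [0, 4]] with rank 1, so corank 1. A Groebner basis of the Jacobian ideal J(f) in C{x,y} is {x^6, y}; counting standard monomials gives mu = 6. Corank 1: A-series; mu = 6 gives A_6.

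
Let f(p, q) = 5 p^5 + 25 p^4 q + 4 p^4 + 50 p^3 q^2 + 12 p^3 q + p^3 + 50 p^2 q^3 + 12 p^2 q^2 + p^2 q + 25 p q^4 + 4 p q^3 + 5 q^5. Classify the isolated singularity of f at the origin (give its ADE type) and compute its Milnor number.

Type D_6, Milnor number mu = 6.

The Hessian of f at 0 has rank 0. Corank 2; j^3 = p^2*(p + q) has shape L^2 M (L != M), so D-series; mu = 6 gives D_6.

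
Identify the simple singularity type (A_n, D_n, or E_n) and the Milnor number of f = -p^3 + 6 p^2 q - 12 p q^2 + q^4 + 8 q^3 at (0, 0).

The Hessian of f at 0 has rank 0. Corank 2; j^3 = -(p - 2*q)^3 is a perfect cube, so E-series; the 4-jet and mu = 6 give E_6.

Type E6, Milnor number mu = 6.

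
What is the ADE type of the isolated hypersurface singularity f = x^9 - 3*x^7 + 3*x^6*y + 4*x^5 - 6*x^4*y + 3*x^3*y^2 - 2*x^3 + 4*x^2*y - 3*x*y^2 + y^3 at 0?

D4

The Hessian of f at 0 has rank 0. Corank 2; j^3 = -(x - y)*(2*x^2 - 2*x*y + y^2) splits into three distinct lines over C (the quadratic factor has nonzero discriminant), so D_4.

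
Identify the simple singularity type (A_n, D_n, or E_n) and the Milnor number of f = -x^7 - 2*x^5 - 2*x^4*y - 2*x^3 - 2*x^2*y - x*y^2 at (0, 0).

Type D_{4}, Milnor number mu = 4.

The Hessian of f at 0 is [[0, 0], [0, 0]] with rank 0, so corank 2. A Groebner basis of the Jacobian ideal J(f) in C{x,y} is {y^3, x^2 + y^2/2, x*y - y^2/2}; counting standard monomials gives mu = 4. Corank 2; j^3 = -x*(2*x^2 + 2*x*y + y^2) splits into three distinct lines over C (the quadratic factor has nonzero discriminant), so D_4.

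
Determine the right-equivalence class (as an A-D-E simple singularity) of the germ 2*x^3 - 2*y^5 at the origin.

The Hessian of f at 0 is [[0, 0], [0, 0]] with rank 0, so corank 2. A Groebner basis of the Jacobian ideal J(f) in C{x,y} is {y^4, x^2}; counting standard monomials gives mu = 8. Corank 2; j^3 = 2*x^3 is a perfect cube, so E-series; the 5-jet and mu = 8 give E_8.

E_{8}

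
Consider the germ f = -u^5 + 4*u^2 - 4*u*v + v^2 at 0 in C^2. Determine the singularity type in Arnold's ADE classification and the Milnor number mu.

Type A_{4}, Milnor number mu = 4.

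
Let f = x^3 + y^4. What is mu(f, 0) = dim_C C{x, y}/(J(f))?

6

The Hessian of f at 0 has rank 0. Corank 2; j^3 = x^3 is a perfect cube, so E-series; the 4-jet and mu = 6 give E_6.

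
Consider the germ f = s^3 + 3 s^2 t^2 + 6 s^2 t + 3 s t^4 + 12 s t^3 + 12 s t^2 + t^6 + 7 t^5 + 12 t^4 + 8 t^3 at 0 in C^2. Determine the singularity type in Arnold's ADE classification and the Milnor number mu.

Type E8, Milnor number mu = 8.

The Hessian of f at 0 has rank 0. Corank 2; j^3 = (s + 2*t)^3 is a perfect cube, so E-series; the 5-jet and mu = 8 give E_8.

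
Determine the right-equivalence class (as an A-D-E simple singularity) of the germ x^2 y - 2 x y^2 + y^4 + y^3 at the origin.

D5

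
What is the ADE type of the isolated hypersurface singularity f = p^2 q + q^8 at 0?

The Hessian of f at 0 has rank 0. Corank 2; j^3 = p^2*q has shape L^2 M (L != M), so D-series; mu = 9 gives D_9.

D9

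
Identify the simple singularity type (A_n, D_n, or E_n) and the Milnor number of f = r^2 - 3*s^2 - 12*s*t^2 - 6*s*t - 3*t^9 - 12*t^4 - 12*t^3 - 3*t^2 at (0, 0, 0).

Type A_8, Milnor number mu = 8.

The Hessian of f at 0 has rank 2. Corank 1: A-series; mu = 8 gives A_8.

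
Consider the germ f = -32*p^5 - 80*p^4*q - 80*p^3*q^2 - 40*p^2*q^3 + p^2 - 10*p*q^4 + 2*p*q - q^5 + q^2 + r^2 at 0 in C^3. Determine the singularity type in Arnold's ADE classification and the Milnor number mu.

Type A_{4}, Milnor number mu = 4.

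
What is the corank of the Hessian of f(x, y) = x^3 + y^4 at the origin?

2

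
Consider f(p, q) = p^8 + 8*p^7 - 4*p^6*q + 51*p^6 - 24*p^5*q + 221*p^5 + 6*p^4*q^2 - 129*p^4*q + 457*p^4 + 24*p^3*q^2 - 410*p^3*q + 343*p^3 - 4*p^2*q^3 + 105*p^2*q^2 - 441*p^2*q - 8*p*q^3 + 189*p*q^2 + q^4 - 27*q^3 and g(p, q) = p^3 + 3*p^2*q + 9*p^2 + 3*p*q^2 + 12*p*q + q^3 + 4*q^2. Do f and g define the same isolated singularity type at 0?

No.

The Hessian of f at 0 is [[0, 0], [0, 0]] with rank 0, so corank 2. A Groebner basis of the Jacobian ideal J(f) in C{p,q} is {p^3 + 49*p^2/2 - 21*p*q + 9*q^2/2, p^2*q + 490*p^2/9 - 140*p*q/3 + 10*q^2, 6517*p^2/54 + p*q^2 - 931*p*q/9 + 133*q^2/6, 2401*p^2/9 - 686*p*q/3 + q^3 + 49*q^2}; counting standard monomials gives mu = 6. Corank 2; j^3 = (7*p - 3*q)^3 is a perfect cube, so E-series; the 4-jet and mu = 6 give E_6. The Hessian of g at 0 is [[18, 12], [12, 8]] with rank 1, so corank 1. A Groebner basis of the Jacobian ideal J(g) in C{p,q} is {q^2, p + 2*q/3}; counting standard monomials gives mu = 2. Corank 1: A-series; mu = 2 gives A_2. f is E_6 but g is A_2, hence not right-equivalent.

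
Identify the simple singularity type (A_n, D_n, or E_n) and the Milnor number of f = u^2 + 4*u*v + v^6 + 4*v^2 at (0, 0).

The Hessian of f at 0 is [[2, 4], [4, 8]] with rank 1, so corank 1. A Groebner basis of the Jacobian ideal J(f) in C{u,v} is {v^5, u + 2*v}; counting standard monomials gives mu = 5. Corank 1: A-series; mu = 5 gives A_5.

Type A5, Milnor number mu = 5.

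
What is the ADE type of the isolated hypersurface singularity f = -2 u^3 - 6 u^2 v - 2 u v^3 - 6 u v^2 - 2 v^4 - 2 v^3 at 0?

E_{7}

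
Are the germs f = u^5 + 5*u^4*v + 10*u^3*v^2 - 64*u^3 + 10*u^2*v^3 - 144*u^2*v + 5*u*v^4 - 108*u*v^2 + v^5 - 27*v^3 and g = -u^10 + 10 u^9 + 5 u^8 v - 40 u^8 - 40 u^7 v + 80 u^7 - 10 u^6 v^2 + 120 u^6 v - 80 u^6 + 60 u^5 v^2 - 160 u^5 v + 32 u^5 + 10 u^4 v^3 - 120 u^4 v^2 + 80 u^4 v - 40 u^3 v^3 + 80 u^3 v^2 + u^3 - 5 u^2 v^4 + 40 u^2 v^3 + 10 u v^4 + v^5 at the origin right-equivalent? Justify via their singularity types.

The Hessian of f at 0 is [[0, 0], [0, 0]] with rank 0, so corank 2. A Groebner basis of the Jacobian ideal J(f) in C{u,v} is {v^5, u*v^3 + 13*v^4/16, u^2 + 3*u*v/2 + 9*v^2/16}; counting standard monomials gives mu = 8. Corank 2; j^3 = -(4*u + 3*v)^3 is a perfect cube, so E-series; the 5-jet and mu = 8 give E_8. The Hessian of g at 0 is [[0, 0], [0, 0]] with rank 0, so corank 2. A Groebner basis of the Jacobian ideal J(g) in C{u,v} is {v^5, u*v^3 + v^4/8, u^2}; counting standard monomials gives mu = 8. Corank 2; j^3 = u^3 is a perfect cube, so E-series; the 5-jet and mu = 8 give E_8. Both have type E_8, hence right-equivalent.

Yes.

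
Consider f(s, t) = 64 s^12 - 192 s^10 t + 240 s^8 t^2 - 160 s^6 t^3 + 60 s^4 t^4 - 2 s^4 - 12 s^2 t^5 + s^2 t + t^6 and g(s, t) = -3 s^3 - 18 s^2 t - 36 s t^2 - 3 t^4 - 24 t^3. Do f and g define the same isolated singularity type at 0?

No.

The Hessian of f at 0 has rank 0. Corank 2; j^3 = s^2*t has shape L^2 M (L != M), so D-series; mu = 7 gives D_7. The Hessian of g at 0 has rank 0. Corank 2; j^3 = -3*(s + 2*t)^3 is a perfect cube, so E-series; the 4-jet and mu = 6 give E_6. f is D_7 but g is E_6, hence not right-equivalent.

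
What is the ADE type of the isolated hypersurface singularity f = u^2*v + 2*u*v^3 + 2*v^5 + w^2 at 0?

The Hessian of f at 0 is [[0, 0, 0], [0, 0, 0], [0, 0, 2]] with rank 1, so corank 2. A Groebner basis of the Jacobian ideal J(f) in C{u,v,w} is {u^3, u^2*v, -u^2/4 + u*v^2, u*v + v^3, w}; counting standard monomials gives mu = 6. Corank 2; j^3 = u^2*v has shape L^2 M (L != M), so D-series; mu = 6 gives D_6.

D_6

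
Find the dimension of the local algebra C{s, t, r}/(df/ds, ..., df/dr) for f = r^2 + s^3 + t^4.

The Hessian of f at 0 is [[0, 0, 0], [0, 0, 0], [0, 0, 2]] with rank 1, so corank 2. A Groebner basis of the Jacobian ideal J(f) in C{s,t,r} is {t^3, s^2, r}; counting standard monomials gives mu = 6. Corank 2; j^3 = s^3 is a perfect cube, so E-series; the 4-jet and mu = 6 give E_6.

6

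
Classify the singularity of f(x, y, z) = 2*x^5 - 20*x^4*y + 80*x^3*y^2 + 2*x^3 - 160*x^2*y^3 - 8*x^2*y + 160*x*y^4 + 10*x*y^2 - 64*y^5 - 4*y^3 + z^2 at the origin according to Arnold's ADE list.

D6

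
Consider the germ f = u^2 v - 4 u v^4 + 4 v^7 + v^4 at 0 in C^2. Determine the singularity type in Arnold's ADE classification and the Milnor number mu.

The Hessian of f at 0 is [[0, 0], [0, 0]] with rank 0, so corank 2. A Groebner basis of the Jacobian ideal J(f) in C{u,v} is {u^3, u^2/4 + v^3, u*v}; counting standard monomials gives mu = 5. Corank 2; j^3 = u^2*v has shape L^2 M (L != M), so D-series; mu = 5 gives D_5.

Type D_5, Milnor number mu = 5.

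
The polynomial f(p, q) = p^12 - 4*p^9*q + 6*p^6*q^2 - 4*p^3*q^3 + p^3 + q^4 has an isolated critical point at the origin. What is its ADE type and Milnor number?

Type E_6, Milnor number mu = 6.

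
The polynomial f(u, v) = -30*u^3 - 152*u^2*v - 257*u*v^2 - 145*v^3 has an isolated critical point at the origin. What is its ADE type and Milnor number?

The Hessian of f at 0 has rank 0. Corank 2; j^3 = -(3*u + 5*v)*(10*u^2 + 34*u*v + 29*v^2) splits into three distinct lines over C (the quadratic factor has nonzero discriminant), so D_4.

Type D_4, Milnor number mu = 4.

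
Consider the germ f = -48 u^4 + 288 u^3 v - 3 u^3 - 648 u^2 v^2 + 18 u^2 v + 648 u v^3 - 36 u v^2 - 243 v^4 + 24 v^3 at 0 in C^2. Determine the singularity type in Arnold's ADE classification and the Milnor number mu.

Type E_{6}, Milnor number mu = 6.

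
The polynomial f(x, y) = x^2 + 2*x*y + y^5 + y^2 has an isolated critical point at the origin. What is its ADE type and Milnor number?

Type A4, Milnor number mu = 4.

The Hessian of f at 0 has rank 1. Corank 1: A-series; mu = 4 gives A_4.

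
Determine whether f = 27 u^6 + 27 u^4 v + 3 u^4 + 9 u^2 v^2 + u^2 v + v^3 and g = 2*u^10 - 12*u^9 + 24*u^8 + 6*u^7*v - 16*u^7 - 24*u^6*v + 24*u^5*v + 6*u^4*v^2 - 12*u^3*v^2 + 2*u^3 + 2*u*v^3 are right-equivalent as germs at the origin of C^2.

The Hessian of f at 0 has rank 0. Corank 2; j^3 = v*(u^2 + v^2) splits into three distinct lines over C (the quadratic factor has nonzero discriminant), so D_4. The Hessian of g at 0 has rank 0. Corank 2; j^3 = 2*u^3 is a perfect cube, so E-series; the 4-jet and mu = 7 give E_7. f is D_4 but g is E_7, hence not right-equivalent.

No.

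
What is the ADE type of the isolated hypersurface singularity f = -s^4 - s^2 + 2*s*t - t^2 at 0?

A_{3}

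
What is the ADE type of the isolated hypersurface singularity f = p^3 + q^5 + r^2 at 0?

E_8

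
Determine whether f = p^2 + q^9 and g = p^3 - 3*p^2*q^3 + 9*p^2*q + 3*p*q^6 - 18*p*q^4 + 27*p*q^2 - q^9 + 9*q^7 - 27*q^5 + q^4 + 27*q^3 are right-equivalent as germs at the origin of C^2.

No.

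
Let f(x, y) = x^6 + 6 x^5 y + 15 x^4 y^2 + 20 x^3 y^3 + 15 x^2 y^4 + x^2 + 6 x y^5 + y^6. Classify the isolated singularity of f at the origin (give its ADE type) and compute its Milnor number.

The Hessian of f at 0 is [[2, 0], [0, 0]] with rank 1, so corank 1. A Groebner basis of the Jacobian ideal J(f) in C{x,y} is {y^5, x}; counting standard monomials gives mu = 5. Corank 1: A-series; mu = 5 gives A_5.

Type A_{5}, Milnor number mu = 5.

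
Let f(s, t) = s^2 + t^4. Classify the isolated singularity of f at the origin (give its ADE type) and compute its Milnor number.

Type A3, Milnor number mu = 3.

The Hessian of f at 0 is [[2, 0], [0, 0]] with rank 1, so corank 1. A Groebner basis of the Jacobian ideal J(f) in C{s,t} is {t^3, s}; counting standard monomials gives mu = 3. Corank 1: A-series; mu = 3 gives A_3.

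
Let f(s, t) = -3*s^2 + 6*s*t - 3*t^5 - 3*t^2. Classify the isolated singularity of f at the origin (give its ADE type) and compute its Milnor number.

Type A_4, Milnor number mu = 4.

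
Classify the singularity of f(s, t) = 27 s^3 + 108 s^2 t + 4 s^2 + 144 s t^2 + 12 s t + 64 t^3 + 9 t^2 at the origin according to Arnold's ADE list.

The Hessian of f at 0 has rank 1. Corank 1: A-series; mu = 2 gives A_2.

A_2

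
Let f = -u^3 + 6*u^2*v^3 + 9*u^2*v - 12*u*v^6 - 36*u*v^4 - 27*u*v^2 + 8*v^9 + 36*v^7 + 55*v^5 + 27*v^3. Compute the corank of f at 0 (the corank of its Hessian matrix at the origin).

2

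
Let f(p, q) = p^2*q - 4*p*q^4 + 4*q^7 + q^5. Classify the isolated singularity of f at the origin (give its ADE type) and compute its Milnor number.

The Hessian of f at 0 has rank 0. Corank 2; j^3 = p^2*q has shape L^2 M (L != M), so D-series; mu = 6 gives D_6.

Type D_{6}, Milnor number mu = 6.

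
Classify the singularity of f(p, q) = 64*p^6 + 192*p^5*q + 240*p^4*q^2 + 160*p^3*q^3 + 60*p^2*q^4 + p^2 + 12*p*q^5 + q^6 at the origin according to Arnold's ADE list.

The Hessian of f at 0 has rank 1. Corank 1: A-series; mu = 5 gives A_5.

A_5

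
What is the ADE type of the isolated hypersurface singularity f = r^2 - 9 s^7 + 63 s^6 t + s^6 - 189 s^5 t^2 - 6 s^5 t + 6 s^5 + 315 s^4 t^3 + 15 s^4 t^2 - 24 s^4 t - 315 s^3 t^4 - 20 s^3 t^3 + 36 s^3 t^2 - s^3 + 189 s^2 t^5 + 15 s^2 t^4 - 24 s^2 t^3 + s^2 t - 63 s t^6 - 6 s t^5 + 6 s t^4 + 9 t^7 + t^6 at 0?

The Hessian of f at 0 has rank 1. Corank 2; j^3 = -s^2*(s - t) has shape L^2 M (L != M), so D-series; mu = 7 gives D_7.

D7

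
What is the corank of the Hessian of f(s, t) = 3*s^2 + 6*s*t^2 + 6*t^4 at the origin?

1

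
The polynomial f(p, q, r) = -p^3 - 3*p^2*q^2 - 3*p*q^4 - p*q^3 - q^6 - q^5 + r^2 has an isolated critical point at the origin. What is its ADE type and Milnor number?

Type E7, Milnor number mu = 7.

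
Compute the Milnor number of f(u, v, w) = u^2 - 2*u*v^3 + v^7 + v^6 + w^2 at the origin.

6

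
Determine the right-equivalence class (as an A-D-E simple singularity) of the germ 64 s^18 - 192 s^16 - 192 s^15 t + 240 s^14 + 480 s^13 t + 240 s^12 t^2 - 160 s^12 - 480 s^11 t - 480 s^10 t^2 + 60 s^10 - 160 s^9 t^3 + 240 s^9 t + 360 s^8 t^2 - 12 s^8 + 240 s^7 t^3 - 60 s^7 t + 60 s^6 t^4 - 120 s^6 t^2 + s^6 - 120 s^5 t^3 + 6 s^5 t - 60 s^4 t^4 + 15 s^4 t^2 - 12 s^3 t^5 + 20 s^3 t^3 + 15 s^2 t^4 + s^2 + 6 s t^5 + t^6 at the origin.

A5

The Hessian of f at 0 is [[2, 0], [0, 0]] with rank 1, so corank 1. A Groebner basis of the Jacobian ideal J(f) in C{s,t} is {t^5, s}; counting standard monomials gives mu = 5. Corank 1: A-series; mu = 5 gives A_5.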